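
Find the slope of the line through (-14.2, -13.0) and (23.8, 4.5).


slope = (y2-y1)/(x2-x1) = (4.5-(-13))/(23.8-(-14.2)) = 17.5/38 = 0.4605

0.4605


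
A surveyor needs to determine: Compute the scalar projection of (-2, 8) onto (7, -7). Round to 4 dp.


u.v = -70, |v| = sqrt(98) = 9.8995
Scalar projection = u.v / |v| = -70 / sqrt(98) = -7.0711

-7.0711


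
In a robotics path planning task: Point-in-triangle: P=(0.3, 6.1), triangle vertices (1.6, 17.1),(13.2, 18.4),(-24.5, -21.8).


Cross products: AB x AP = -125.91, BC x BP = -54.87, CA x CP = -236.53
All same sign? yes

Yes, inside


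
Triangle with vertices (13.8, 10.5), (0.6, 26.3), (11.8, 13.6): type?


Side lengths squared: AB^2=423.88, BC^2=286.73, CA^2=13.61
Sorted: [13.61, 286.73, 423.88]
By sides: Scalene, By angles: Obtuse

Scalene, Obtuse


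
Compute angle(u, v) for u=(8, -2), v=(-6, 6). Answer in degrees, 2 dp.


u.v = -60, |u| = sqrt(68) = 8.2462, |v| = sqrt(72) = 8.4853
cos(theta) = u.v/(|u||v|) = -60/sqrt(4896) = -0.857493
theta = acos(-0.857493) = 149.04 degrees

149.04 degrees


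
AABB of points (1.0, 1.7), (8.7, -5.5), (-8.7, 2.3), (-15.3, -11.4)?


x range: [-15.3, 8.7]
y range: [-11.4, 2.3]
Bounding box: (-15.3,-11.4) to (8.7,2.3)

(-15.3,-11.4) to (8.7,2.3)


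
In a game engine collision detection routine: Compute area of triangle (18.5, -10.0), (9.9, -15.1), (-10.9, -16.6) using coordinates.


Area = |x_A(y_B-y_C) + x_B(y_C-y_A) + x_C(y_A-y_B)|/2
= |27.75 + (-65.34) + (-55.59)|/2
= 93.18/2 = 46.59

46.59


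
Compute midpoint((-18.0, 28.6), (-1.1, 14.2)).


M = (((-18)+(-1.1))/2, (28.6+14.2)/2)
= (-9.55, 21.4)

(-9.55, 21.4)


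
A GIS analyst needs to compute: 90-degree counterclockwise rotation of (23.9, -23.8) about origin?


90° CCW: (x,y) -> (-y, x)
(23.9,-23.8) -> (23.8, 23.9)

(23.8, 23.9)


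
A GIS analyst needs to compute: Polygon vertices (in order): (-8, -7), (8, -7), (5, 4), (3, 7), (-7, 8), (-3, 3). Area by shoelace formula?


Shoelace sum: ((-8)*(-7) - 8*(-7)) + (8*4 - 5*(-7)) + (5*7 - 3*4) + (3*8 - (-7)*7) + ((-7)*3 - (-3)*8) + ((-3)*(-7) - (-8)*3)
= 323
Area = |323|/2 = 161.5

161.5


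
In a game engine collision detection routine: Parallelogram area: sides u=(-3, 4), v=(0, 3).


|u x v| = |(-3)*3 - 4*0|
= |(-9) - 0| = 9

9


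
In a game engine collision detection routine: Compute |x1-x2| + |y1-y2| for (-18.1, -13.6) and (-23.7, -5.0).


|(-18.1)-(-23.7)| + |(-13.6)-(-5)| = 5.6 + 8.6 = 14.2

14.2


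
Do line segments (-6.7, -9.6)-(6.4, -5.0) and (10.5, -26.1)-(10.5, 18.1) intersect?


Cross products: d1=760.24, d2=181.22, d3=-295.27, d4=283.75
d1*d2 < 0 and d3*d4 < 0? no

No, they don't intersect


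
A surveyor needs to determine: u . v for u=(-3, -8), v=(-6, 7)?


u . v = u_x*v_x + u_y*v_y = (-3)*(-6) + (-8)*7
= 18 + (-56) = -38

-38


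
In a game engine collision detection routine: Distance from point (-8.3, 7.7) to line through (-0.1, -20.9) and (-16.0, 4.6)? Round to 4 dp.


|cross product| = 245.64
|line direction| = sqrt(903.06) = 30.051
Distance = 245.64/sqrt(903.06) = 8.1741

8.1741


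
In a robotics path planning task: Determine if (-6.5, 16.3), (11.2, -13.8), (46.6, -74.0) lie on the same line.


Cross product: (11.2-(-6.5))*((-74)-16.3) - ((-13.8)-16.3)*(46.6-(-6.5))
= 0

Yes, collinear


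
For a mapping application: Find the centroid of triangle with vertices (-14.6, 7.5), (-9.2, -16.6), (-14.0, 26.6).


Centroid = ((x_A+x_B+x_C)/3, (y_A+y_B+y_C)/3)
= (((-14.6)+(-9.2)+(-14))/3, (7.5+(-16.6)+26.6)/3)
= (-12.6, 5.8333)

(-12.6, 5.8333)


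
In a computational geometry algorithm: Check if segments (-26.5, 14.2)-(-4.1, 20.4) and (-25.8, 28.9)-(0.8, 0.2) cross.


Cross products: d1=-411.11, d2=396.69, d3=324.94, d4=-482.86
d1*d2 < 0 and d3*d4 < 0? yes

Yes, they intersect


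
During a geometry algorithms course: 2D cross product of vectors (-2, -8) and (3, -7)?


u x v = u_x*v_y - u_y*v_x = (-2)*(-7) - (-8)*3
= 14 - (-24) = 38

38


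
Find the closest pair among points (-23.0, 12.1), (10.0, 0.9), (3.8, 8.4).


d(P0,P1) = 34.8488, d(P0,P2) = 27.0542, d(P1,P2) = 9.7309
Closest: P1 and P2

Closest pair: (10.0, 0.9) and (3.8, 8.4), distance = 9.7309


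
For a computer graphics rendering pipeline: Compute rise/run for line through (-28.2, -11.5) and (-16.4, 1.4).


slope = (y2-y1)/(x2-x1) = (1.4-(-11.5))/((-16.4)-(-28.2)) = 12.9/11.8 = 1.0932

1.0932


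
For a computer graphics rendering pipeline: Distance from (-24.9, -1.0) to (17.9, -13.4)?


dx=42.8, dy=-12.4
d^2 = 42.8^2 + (-12.4)^2 = 1985.6
d = sqrt(1985.6) = 44.5601

44.5601


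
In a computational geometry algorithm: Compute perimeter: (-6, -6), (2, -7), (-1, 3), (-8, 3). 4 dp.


Sides: (-6, -6)->(2, -7): sqrt(65) = 8.062258, (2, -7)->(-1, 3): sqrt(109) = 10.440307, (-1, 3)->(-8, 3): sqrt(49) = 7, (-8, 3)->(-6, -6): sqrt(85) = 9.219544
Sum = 34.722109
Perimeter = 34.7221

34.7221


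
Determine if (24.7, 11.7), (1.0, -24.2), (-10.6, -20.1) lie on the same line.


Cross product: (1-24.7)*((-20.1)-11.7) - ((-24.2)-11.7)*((-10.6)-24.7)
= -513.61

No, not collinear


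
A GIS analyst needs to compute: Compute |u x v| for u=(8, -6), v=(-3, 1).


|u x v| = |8*1 - (-6)*(-3)|
= |8 - 18| = 10

10


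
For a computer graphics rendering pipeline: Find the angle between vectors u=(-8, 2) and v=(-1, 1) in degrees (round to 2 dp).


u.v = 10, |u| = sqrt(68) = 8.2462, |v| = sqrt(2) = 1.4142
cos(theta) = u.v/(|u||v|) = 10/sqrt(136) = 0.857493
theta = acos(0.857493) = 30.96 degrees

30.96 degrees


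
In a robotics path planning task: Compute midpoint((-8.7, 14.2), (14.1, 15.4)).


M = (((-8.7)+14.1)/2, (14.2+15.4)/2)
= (2.7, 14.8)

(2.7, 14.8)


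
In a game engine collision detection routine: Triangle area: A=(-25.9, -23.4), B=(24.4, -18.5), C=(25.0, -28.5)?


Area = |x_A(y_B-y_C) + x_B(y_C-y_A) + x_C(y_A-y_B)|/2
= |(-259) + (-124.44) + (-122.5)|/2
= 505.94/2 = 252.97

252.97


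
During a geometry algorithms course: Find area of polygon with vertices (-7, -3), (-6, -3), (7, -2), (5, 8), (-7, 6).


Shoelace sum: ((-7)*(-3) - (-6)*(-3)) + ((-6)*(-2) - 7*(-3)) + (7*8 - 5*(-2)) + (5*6 - (-7)*8) + ((-7)*(-3) - (-7)*6)
= 251
Area = |251|/2 = 125.5

125.5


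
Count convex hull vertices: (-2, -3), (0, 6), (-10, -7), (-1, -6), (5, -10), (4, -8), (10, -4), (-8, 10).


Convex hull vertices (CCW): (-10, -7), (5, -10), (10, -4), (0, 6), (-8, 10)
Count = 5

5


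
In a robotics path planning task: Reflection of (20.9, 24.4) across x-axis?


Reflection over x-axis: (x,y) -> (x,-y)
(20.9, 24.4) -> (20.9, -24.4)

(20.9, -24.4)


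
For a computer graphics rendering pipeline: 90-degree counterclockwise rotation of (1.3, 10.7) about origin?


90° CCW: (x,y) -> (-y, x)
(1.3,10.7) -> (-10.7, 1.3)

(-10.7, 1.3)


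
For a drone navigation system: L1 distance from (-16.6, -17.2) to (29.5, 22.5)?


|(-16.6)-29.5| + |(-17.2)-22.5| = 46.1 + 39.7 = 85.8

85.8


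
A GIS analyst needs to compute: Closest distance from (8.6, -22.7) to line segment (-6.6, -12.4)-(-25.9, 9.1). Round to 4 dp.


Project P onto AB: t = 0 (clamped to [0,1])
Closest point on segment: (-6.6, -12.4)
Distance: 18.3611

18.3611


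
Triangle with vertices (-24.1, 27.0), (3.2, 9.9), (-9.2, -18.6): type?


Side lengths squared: AB^2=1037.7, BC^2=966.01, CA^2=2301.37
Sorted: [966.01, 1037.7, 2301.37]
By sides: Scalene, By angles: Obtuse

Scalene, Obtuse


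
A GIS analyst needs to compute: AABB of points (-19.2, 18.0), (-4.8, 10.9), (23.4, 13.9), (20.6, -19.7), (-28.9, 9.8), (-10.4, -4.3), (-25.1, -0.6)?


x range: [-28.9, 23.4]
y range: [-19.7, 18]
Bounding box: (-28.9,-19.7) to (23.4,18)

(-28.9,-19.7) to (23.4,18)


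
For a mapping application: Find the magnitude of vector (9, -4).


|u| = sqrt(9^2 + (-4)^2) = sqrt(97) = 9.8489

9.8489


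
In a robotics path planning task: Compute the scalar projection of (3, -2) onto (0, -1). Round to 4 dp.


u.v = 2, |v| = sqrt(1) = 1
Scalar projection = u.v / |v| = 2 / sqrt(1) = 2

2


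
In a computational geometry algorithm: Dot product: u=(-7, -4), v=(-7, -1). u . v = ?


u . v = u_x*v_x + u_y*v_y = (-7)*(-7) + (-4)*(-1)
= 49 + 4 = 53

53


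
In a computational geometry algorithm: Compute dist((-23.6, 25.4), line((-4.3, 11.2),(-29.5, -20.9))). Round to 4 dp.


|cross product| = 977.37
|line direction| = sqrt(1665.45) = 40.8099
Distance = 977.37/sqrt(1665.45) = 23.9493

23.9493


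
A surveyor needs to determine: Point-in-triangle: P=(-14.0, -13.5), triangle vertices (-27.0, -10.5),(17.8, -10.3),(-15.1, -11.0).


Cross products: AB x AP = -137, BC x BP = 83.02, CA x CP = 29.2
All same sign? no

No, outside


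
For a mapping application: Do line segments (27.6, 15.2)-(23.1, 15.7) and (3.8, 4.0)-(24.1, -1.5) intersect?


Cross products: d1=358.26, d2=343.66, d3=62.3, d4=76.9
d1*d2 < 0 and d3*d4 < 0? no

No, they don't intersect


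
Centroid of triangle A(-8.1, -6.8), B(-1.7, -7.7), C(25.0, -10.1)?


Centroid = ((x_A+x_B+x_C)/3, (y_A+y_B+y_C)/3)
= (((-8.1)+(-1.7)+25)/3, ((-6.8)+(-7.7)+(-10.1))/3)
= (5.0667, -8.2)

(5.0667, -8.2)


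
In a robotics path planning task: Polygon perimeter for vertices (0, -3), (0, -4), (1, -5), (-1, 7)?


Sides: (0, -3)->(0, -4): sqrt(1) = 1, (0, -4)->(1, -5): sqrt(2) = 1.414214, (1, -5)->(-1, 7): sqrt(148) = 12.165525, (-1, 7)->(0, -3): sqrt(101) = 10.049876
Sum = 24.629615
Perimeter = 24.6296

24.6296


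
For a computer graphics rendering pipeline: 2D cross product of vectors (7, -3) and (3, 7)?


u x v = u_x*v_y - u_y*v_x = 7*7 - (-3)*3
= 49 - (-9) = 58

58


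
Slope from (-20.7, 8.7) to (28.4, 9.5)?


slope = (y2-y1)/(x2-x1) = (9.5-8.7)/(28.4-(-20.7)) = 0.8/49.1 = 0.0163

0.0163


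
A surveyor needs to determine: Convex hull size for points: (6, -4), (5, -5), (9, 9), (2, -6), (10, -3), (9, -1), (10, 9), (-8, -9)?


Convex hull vertices (CCW): (-8, -9), (2, -6), (5, -5), (10, -3), (10, 9), (9, 9)
Count = 6

6


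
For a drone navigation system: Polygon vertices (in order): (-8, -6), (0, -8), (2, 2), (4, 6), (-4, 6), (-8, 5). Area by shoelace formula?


Shoelace sum: ((-8)*(-8) - 0*(-6)) + (0*2 - 2*(-8)) + (2*6 - 4*2) + (4*6 - (-4)*6) + ((-4)*5 - (-8)*6) + ((-8)*(-6) - (-8)*5)
= 248
Area = |248|/2 = 124

124


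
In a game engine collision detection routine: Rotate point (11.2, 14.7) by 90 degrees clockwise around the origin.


90° CW: (x,y) -> (y, -x)
(11.2,14.7) -> (14.7, -11.2)

(14.7, -11.2)


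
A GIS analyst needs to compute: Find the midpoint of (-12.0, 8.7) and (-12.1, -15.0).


M = (((-12)+(-12.1))/2, (8.7+(-15))/2)
= (-12.05, -3.15)

(-12.05, -3.15)


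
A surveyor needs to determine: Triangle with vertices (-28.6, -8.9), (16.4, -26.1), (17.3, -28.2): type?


Side lengths squared: AB^2=2320.84, BC^2=5.22, CA^2=2479.3
Sorted: [5.22, 2320.84, 2479.3]
By sides: Scalene, By angles: Obtuse

Scalene, Obtuse


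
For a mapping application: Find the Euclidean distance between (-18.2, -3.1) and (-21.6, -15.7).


dx=-3.4, dy=-12.6
d^2 = (-3.4)^2 + (-12.6)^2 = 170.32
d = sqrt(170.32) = 13.0507

13.0507


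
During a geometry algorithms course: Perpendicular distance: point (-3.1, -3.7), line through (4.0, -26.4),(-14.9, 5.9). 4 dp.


|cross product| = 199.7
|line direction| = sqrt(1400.5) = 37.4233
Distance = 199.7/sqrt(1400.5) = 5.3363

5.3363


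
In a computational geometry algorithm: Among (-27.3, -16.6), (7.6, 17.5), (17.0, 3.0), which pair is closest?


d(P0,P1) = 48.7936, d(P0,P2) = 48.4422, d(P1,P2) = 17.2803
Closest: P1 and P2

Closest pair: (7.6, 17.5) and (17.0, 3.0), distance = 17.2803


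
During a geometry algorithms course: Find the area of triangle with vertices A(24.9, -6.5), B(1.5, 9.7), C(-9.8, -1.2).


Area = |x_A(y_B-y_C) + x_B(y_C-y_A) + x_C(y_A-y_B)|/2
= |271.41 + 7.95 + 158.76|/2
= 438.12/2 = 219.06

219.06


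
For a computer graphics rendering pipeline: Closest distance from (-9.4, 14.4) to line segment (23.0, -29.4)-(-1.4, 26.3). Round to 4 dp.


Project P onto AB: t = 0.8735 (clamped to [0,1])
Closest point on segment: (1.6856, 19.2562)
Distance: 12.1026

12.1026


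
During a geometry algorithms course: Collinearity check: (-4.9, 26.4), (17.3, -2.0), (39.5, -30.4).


Cross product: (17.3-(-4.9))*((-30.4)-26.4) - ((-2)-26.4)*(39.5-(-4.9))
= 0

Yes, collinear


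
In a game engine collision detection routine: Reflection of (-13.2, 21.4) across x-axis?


Reflection over x-axis: (x,y) -> (x,-y)
(-13.2, 21.4) -> (-13.2, -21.4)

(-13.2, -21.4)


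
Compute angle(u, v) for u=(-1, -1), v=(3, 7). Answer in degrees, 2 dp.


u.v = -10, |u| = sqrt(2) = 1.4142, |v| = sqrt(58) = 7.6158
cos(theta) = u.v/(|u||v|) = -10/sqrt(116) = -0.928477
theta = acos(-0.928477) = 158.2 degrees

158.2 degrees


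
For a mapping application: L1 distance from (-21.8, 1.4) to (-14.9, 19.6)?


|(-21.8)-(-14.9)| + |1.4-19.6| = 6.9 + 18.2 = 25.1

25.1


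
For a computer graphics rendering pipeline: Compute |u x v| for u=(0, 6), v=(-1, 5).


|u x v| = |0*5 - 6*(-1)|
= |0 - (-6)| = 6

6


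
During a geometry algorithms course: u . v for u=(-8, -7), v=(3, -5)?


u . v = u_x*v_x + u_y*v_y = (-8)*3 + (-7)*(-5)
= (-24) + 35 = 11

11


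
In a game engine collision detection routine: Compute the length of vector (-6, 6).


|u| = sqrt((-6)^2 + 6^2) = sqrt(72) = 8.4853

8.4853


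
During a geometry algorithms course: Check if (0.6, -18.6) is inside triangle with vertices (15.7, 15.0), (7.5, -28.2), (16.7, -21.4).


Cross products: AB x AP = -376.8, BC x BP = 135.24, CA x CP = 583.24
All same sign? no

No, outside


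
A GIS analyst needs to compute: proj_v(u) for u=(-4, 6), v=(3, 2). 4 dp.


u.v = 0, |v| = sqrt(13) = 3.6056
Scalar projection = u.v / |v| = 0 / sqrt(13) = 0

0


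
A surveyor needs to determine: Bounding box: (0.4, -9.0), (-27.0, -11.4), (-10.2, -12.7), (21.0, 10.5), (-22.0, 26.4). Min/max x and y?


x range: [-27, 21]
y range: [-12.7, 26.4]
Bounding box: (-27,-12.7) to (21,26.4)

(-27,-12.7) to (21,26.4)


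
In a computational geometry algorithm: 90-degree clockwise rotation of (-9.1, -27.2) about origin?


90° CW: (x,y) -> (y, -x)
(-9.1,-27.2) -> (-27.2, 9.1)

(-27.2, 9.1)


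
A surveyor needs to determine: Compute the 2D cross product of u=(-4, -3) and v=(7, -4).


u x v = u_x*v_y - u_y*v_x = (-4)*(-4) - (-3)*7
= 16 - (-21) = 37

37


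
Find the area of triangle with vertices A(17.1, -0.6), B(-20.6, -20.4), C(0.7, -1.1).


Area = |x_A(y_B-y_C) + x_B(y_C-y_A) + x_C(y_A-y_B)|/2
= |(-330.03) + 10.3 + 13.86|/2
= 305.87/2 = 152.935

152.935


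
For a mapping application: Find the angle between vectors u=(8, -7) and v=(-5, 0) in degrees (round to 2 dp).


u.v = -40, |u| = sqrt(113) = 10.6301, |v| = sqrt(25) = 5
cos(theta) = u.v/(|u||v|) = -40/sqrt(2825) = -0.752577
theta = acos(-0.752577) = 138.81 degrees

138.81 degrees


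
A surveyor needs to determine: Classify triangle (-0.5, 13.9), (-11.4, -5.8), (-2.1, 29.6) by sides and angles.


Side lengths squared: AB^2=506.9, BC^2=1339.65, CA^2=249.05
Sorted: [249.05, 506.9, 1339.65]
By sides: Scalene, By angles: Obtuse

Scalene, Obtuse


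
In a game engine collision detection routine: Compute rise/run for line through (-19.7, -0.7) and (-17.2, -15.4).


slope = (y2-y1)/(x2-x1) = ((-15.4)-(-0.7))/((-17.2)-(-19.7)) = (-14.7)/2.5 = -5.88

-5.88


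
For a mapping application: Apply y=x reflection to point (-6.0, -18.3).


Reflection over y=x: (x,y) -> (y,x)
(-6, -18.3) -> (-18.3, -6)

(-18.3, -6)


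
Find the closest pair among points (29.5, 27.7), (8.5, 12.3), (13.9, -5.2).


d(P0,P1) = 26.0415, d(P0,P2) = 36.4111, d(P1,P2) = 18.3142
Closest: P1 and P2

Closest pair: (8.5, 12.3) and (13.9, -5.2), distance = 18.3142


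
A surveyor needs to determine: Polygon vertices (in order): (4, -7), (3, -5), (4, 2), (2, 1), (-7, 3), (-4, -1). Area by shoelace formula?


Shoelace sum: (4*(-5) - 3*(-7)) + (3*2 - 4*(-5)) + (4*1 - 2*2) + (2*3 - (-7)*1) + ((-7)*(-1) - (-4)*3) + ((-4)*(-7) - 4*(-1))
= 91
Area = |91|/2 = 45.5

45.5


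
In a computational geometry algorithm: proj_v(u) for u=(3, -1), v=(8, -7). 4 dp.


u.v = 31, |v| = sqrt(113) = 10.6301
Scalar projection = u.v / |v| = 31 / sqrt(113) = 2.9162

2.9162


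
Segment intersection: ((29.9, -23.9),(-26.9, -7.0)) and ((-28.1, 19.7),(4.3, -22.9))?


Cross products: d1=1058.16, d2=-813.96, d3=-1496.28, d4=375.84
d1*d2 < 0 and d3*d4 < 0? yes

Yes, they intersect


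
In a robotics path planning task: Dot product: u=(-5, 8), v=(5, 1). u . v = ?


u . v = u_x*v_x + u_y*v_y = (-5)*5 + 8*1
= (-25) + 8 = -17

-17


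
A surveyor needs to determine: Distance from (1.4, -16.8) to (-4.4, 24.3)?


dx=-5.8, dy=41.1
d^2 = (-5.8)^2 + 41.1^2 = 1722.85
d = sqrt(1722.85) = 41.5072

41.5072


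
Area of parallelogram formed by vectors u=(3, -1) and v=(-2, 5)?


|u x v| = |3*5 - (-1)*(-2)|
= |15 - 2| = 13

13


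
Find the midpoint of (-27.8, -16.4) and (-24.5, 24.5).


M = (((-27.8)+(-24.5))/2, ((-16.4)+24.5)/2)
= (-26.15, 4.05)

(-26.15, 4.05)


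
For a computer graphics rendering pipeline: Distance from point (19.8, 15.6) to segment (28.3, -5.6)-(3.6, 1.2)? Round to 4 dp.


Project P onto AB: t = 0.5395 (clamped to [0,1])
Closest point on segment: (14.9736, -1.9312)
Distance: 18.1834

18.1834


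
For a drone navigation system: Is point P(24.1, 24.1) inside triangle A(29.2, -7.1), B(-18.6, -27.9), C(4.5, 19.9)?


Cross products: AB x AP = -1597.44, BC x BP = -839.86, CA x CP = 632.94
All same sign? no

No, outside


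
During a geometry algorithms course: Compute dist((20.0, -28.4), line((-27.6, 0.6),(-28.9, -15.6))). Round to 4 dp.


|cross product| = 808.82
|line direction| = sqrt(264.13) = 16.2521
Distance = 808.82/sqrt(264.13) = 49.7672

49.7672


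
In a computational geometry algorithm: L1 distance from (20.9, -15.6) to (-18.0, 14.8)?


|20.9-(-18)| + |(-15.6)-14.8| = 38.9 + 30.4 = 69.3

69.3


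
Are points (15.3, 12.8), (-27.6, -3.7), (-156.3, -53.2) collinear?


Cross product: ((-27.6)-15.3)*((-53.2)-12.8) - ((-3.7)-12.8)*((-156.3)-15.3)
= 0

Yes, collinear


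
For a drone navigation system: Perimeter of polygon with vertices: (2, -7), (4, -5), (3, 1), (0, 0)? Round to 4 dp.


Sides: (2, -7)->(4, -5): sqrt(8) = 2.828427, (4, -5)->(3, 1): sqrt(37) = 6.082763, (3, 1)->(0, 0): sqrt(10) = 3.162278, (0, 0)->(2, -7): sqrt(53) = 7.28011
Sum = 19.353578
Perimeter = 19.3536

19.3536


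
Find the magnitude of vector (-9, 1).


|u| = sqrt((-9)^2 + 1^2) = sqrt(82) = 9.0554

9.0554


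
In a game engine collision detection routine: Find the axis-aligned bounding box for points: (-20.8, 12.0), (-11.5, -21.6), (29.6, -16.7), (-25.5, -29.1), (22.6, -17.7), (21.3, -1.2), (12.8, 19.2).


x range: [-25.5, 29.6]
y range: [-29.1, 19.2]
Bounding box: (-25.5,-29.1) to (29.6,19.2)

(-25.5,-29.1) to (29.6,19.2)


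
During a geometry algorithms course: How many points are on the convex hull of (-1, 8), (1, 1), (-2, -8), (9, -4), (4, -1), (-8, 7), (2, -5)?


Convex hull vertices (CCW): (-8, 7), (-2, -8), (9, -4), (-1, 8)
Count = 4

4


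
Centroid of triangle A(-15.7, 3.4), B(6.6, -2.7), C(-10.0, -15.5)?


Centroid = ((x_A+x_B+x_C)/3, (y_A+y_B+y_C)/3)
= (((-15.7)+6.6+(-10))/3, (3.4+(-2.7)+(-15.5))/3)
= (-6.3667, -4.9333)

(-6.3667, -4.9333)


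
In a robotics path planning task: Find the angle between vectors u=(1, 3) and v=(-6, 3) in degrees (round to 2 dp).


u.v = 3, |u| = sqrt(10) = 3.1623, |v| = sqrt(45) = 6.7082
cos(theta) = u.v/(|u||v|) = 3/sqrt(450) = 0.141421
theta = acos(0.141421) = 81.87 degrees

81.87 degrees


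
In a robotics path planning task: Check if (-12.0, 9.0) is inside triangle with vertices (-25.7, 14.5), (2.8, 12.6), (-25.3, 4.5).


Cross products: AB x AP = -130.72, BC x BP = -18.72, CA x CP = -134.8
All same sign? yes

Yes, inside


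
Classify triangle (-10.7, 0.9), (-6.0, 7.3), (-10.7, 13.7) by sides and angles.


Side lengths squared: AB^2=63.05, BC^2=63.05, CA^2=163.84
Sorted: [63.05, 63.05, 163.84]
By sides: Isosceles, By angles: Obtuse

Isosceles, Obtuse


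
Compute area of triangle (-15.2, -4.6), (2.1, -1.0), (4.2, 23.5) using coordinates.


Area = |x_A(y_B-y_C) + x_B(y_C-y_A) + x_C(y_A-y_B)|/2
= |372.4 + 59.01 + (-15.12)|/2
= 416.29/2 = 208.145

208.145


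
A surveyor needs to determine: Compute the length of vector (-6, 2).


|u| = sqrt((-6)^2 + 2^2) = sqrt(40) = 6.3246

6.3246


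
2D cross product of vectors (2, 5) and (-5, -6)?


u x v = u_x*v_y - u_y*v_x = 2*(-6) - 5*(-5)
= (-12) - (-25) = 13

13


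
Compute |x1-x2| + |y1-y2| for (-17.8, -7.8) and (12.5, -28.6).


|(-17.8)-12.5| + |(-7.8)-(-28.6)| = 30.3 + 20.8 = 51.1

51.1


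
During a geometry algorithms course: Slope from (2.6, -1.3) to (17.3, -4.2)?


slope = (y2-y1)/(x2-x1) = ((-4.2)-(-1.3))/(17.3-2.6) = (-2.9)/14.7 = -0.1973

-0.1973


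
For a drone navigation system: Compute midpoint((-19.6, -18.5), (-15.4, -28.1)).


M = (((-19.6)+(-15.4))/2, ((-18.5)+(-28.1))/2)
= (-17.5, -23.3)

(-17.5, -23.3)


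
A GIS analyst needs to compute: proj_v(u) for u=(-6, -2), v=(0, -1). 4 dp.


u.v = 2, |v| = sqrt(1) = 1
Scalar projection = u.v / |v| = 2 / sqrt(1) = 2

2


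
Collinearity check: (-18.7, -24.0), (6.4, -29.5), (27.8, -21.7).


Cross product: (6.4-(-18.7))*((-21.7)-(-24)) - ((-29.5)-(-24))*(27.8-(-18.7))
= 313.48

No, not collinear


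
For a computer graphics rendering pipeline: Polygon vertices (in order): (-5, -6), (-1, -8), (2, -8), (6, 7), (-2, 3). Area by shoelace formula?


Shoelace sum: ((-5)*(-8) - (-1)*(-6)) + ((-1)*(-8) - 2*(-8)) + (2*7 - 6*(-8)) + (6*3 - (-2)*7) + ((-2)*(-6) - (-5)*3)
= 179
Area = |179|/2 = 89.5

89.5


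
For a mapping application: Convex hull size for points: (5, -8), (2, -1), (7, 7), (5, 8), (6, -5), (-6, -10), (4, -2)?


Convex hull vertices (CCW): (-6, -10), (5, -8), (6, -5), (7, 7), (5, 8)
Count = 5

5


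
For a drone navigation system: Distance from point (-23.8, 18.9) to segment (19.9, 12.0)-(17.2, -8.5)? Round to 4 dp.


Project P onto AB: t = 0 (clamped to [0,1])
Closest point on segment: (19.9, 12)
Distance: 44.2414

44.2414


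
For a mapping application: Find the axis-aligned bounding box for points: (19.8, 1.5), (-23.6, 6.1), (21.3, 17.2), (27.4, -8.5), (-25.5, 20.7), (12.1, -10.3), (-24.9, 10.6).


x range: [-25.5, 27.4]
y range: [-10.3, 20.7]
Bounding box: (-25.5,-10.3) to (27.4,20.7)

(-25.5,-10.3) to (27.4,20.7)


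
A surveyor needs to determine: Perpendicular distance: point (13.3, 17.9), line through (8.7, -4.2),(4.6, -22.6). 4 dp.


|cross product| = 5.97
|line direction| = sqrt(355.37) = 18.8513
Distance = 5.97/sqrt(355.37) = 0.3167

0.3167


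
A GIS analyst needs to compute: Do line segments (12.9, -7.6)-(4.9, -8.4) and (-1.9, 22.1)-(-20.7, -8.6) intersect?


Cross products: d1=1012.72, d2=782.16, d3=-249.44, d4=-18.88
d1*d2 < 0 and d3*d4 < 0? no

No, they don't intersect


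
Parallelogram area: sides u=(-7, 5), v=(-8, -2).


|u x v| = |(-7)*(-2) - 5*(-8)|
= |14 - (-40)| = 54

54


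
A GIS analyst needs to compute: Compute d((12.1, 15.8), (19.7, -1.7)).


dx=7.6, dy=-17.5
d^2 = 7.6^2 + (-17.5)^2 = 364.01
d = sqrt(364.01) = 19.079

19.079


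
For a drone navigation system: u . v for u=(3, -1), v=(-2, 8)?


u . v = u_x*v_x + u_y*v_y = 3*(-2) + (-1)*8
= (-6) + (-8) = -14

-14


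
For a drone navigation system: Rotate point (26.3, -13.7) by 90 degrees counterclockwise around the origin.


90° CCW: (x,y) -> (-y, x)
(26.3,-13.7) -> (13.7, 26.3)

(13.7, 26.3)


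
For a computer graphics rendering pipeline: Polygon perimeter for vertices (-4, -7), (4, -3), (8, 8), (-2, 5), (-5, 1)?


Sides: (-4, -7)->(4, -3): sqrt(80) = 8.944272, (4, -3)->(8, 8): sqrt(137) = 11.7047, (8, 8)->(-2, 5): sqrt(109) = 10.440307, (-2, 5)->(-5, 1): sqrt(25) = 5, (-5, 1)->(-4, -7): sqrt(65) = 8.062258
Sum = 44.151537
Perimeter = 44.1515

44.1515


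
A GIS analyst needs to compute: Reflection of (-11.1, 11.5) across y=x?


Reflection over y=x: (x,y) -> (y,x)
(-11.1, 11.5) -> (11.5, -11.1)

(11.5, -11.1)


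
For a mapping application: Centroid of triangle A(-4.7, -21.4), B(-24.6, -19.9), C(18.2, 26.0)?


Centroid = ((x_A+x_B+x_C)/3, (y_A+y_B+y_C)/3)
= (((-4.7)+(-24.6)+18.2)/3, ((-21.4)+(-19.9)+26)/3)
= (-3.7, -5.1)

(-3.7, -5.1)


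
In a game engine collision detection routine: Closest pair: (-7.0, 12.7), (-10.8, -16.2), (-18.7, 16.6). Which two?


d(P0,P1) = 29.1488, d(P0,P2) = 12.3329, d(P1,P2) = 33.738
Closest: P0 and P2

Closest pair: (-7.0, 12.7) and (-18.7, 16.6), distance = 12.3329


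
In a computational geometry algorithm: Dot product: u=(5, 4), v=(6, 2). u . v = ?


u . v = u_x*v_x + u_y*v_y = 5*6 + 4*2
= 30 + 8 = 38

38


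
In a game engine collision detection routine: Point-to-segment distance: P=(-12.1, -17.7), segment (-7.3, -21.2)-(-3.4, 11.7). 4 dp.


Project P onto AB: t = 0.0879 (clamped to [0,1])
Closest point on segment: (-6.9574, -18.3096)
Distance: 5.1786

5.1786


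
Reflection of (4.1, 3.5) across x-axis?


Reflection over x-axis: (x,y) -> (x,-y)
(4.1, 3.5) -> (4.1, -3.5)

(4.1, -3.5)


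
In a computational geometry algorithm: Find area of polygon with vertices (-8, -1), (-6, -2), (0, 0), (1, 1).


Shoelace sum: ((-8)*(-2) - (-6)*(-1)) + ((-6)*0 - 0*(-2)) + (0*1 - 1*0) + (1*(-1) - (-8)*1)
= 17
Area = |17|/2 = 8.5

8.5


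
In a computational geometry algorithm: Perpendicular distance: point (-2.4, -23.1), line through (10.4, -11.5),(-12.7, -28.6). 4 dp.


|cross product| = 49.08
|line direction| = sqrt(826.02) = 28.7406
Distance = 49.08/sqrt(826.02) = 1.7077

1.7077


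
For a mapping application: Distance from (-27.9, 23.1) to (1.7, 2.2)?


dx=29.6, dy=-20.9
d^2 = 29.6^2 + (-20.9)^2 = 1312.97
d = sqrt(1312.97) = 36.2349

36.2349


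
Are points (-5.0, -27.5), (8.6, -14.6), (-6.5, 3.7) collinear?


Cross product: (8.6-(-5))*(3.7-(-27.5)) - ((-14.6)-(-27.5))*((-6.5)-(-5))
= 443.67

No, not collinear


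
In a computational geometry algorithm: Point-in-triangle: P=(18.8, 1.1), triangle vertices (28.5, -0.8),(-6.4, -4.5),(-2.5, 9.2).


Cross products: AB x AP = -102.2, BC x BP = -323.4, CA x CP = -38.1
All same sign? yes

Yes, inside


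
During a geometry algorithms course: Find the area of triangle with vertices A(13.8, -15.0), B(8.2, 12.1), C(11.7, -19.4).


Area = |x_A(y_B-y_C) + x_B(y_C-y_A) + x_C(y_A-y_B)|/2
= |434.7 + (-36.08) + (-317.07)|/2
= 81.55/2 = 40.775

40.775


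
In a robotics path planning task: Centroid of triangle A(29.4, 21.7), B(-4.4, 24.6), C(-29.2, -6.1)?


Centroid = ((x_A+x_B+x_C)/3, (y_A+y_B+y_C)/3)
= ((29.4+(-4.4)+(-29.2))/3, (21.7+24.6+(-6.1))/3)
= (-1.4, 13.4)

(-1.4, 13.4)


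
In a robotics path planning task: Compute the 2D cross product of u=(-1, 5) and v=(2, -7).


u x v = u_x*v_y - u_y*v_x = (-1)*(-7) - 5*2
= 7 - 10 = -3

-3


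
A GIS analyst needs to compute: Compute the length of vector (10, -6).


|u| = sqrt(10^2 + (-6)^2) = sqrt(136) = 11.6619

11.6619


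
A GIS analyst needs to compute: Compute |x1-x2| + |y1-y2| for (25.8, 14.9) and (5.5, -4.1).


|25.8-5.5| + |14.9-(-4.1)| = 20.3 + 19 = 39.3

39.3


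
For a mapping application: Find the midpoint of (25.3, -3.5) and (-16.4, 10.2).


M = ((25.3+(-16.4))/2, ((-3.5)+10.2)/2)
= (4.45, 3.35)

(4.45, 3.35)


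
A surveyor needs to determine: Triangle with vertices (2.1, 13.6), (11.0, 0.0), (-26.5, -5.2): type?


Side lengths squared: AB^2=264.17, BC^2=1433.29, CA^2=1171.4
Sorted: [264.17, 1171.4, 1433.29]
By sides: Scalene, By angles: Acute

Scalene, Acute


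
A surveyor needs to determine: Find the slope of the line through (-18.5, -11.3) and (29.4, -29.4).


slope = (y2-y1)/(x2-x1) = ((-29.4)-(-11.3))/(29.4-(-18.5)) = (-18.1)/47.9 = -0.3779

-0.3779


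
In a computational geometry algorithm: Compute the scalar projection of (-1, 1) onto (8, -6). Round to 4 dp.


u.v = -14, |v| = sqrt(100) = 10
Scalar projection = u.v / |v| = -14 / sqrt(100) = -1.4

-1.4


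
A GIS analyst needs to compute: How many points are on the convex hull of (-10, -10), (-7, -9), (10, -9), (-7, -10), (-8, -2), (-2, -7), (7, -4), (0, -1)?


Convex hull vertices (CCW): (-10, -10), (-7, -10), (10, -9), (7, -4), (0, -1), (-8, -2)
Count = 6

6


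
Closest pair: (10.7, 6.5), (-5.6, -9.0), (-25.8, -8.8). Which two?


d(P0,P1) = 22.4931, d(P0,P2) = 39.577, d(P1,P2) = 20.201
Closest: P1 and P2

Closest pair: (-5.6, -9.0) and (-25.8, -8.8), distance = 20.201


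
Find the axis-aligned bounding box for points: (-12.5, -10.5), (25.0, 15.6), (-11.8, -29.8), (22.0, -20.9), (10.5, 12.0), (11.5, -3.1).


x range: [-12.5, 25]
y range: [-29.8, 15.6]
Bounding box: (-12.5,-29.8) to (25,15.6)

(-12.5,-29.8) to (25,15.6)


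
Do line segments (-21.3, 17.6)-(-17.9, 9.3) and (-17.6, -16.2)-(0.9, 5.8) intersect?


Cross products: d1=706.7, d2=478.35, d3=-84.21, d4=144.14
d1*d2 < 0 and d3*d4 < 0? no

No, they don't intersect


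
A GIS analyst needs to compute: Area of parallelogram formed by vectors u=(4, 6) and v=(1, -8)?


|u x v| = |4*(-8) - 6*1|
= |(-32) - 6| = 38

38


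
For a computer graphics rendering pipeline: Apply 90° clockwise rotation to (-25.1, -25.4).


90° CW: (x,y) -> (y, -x)
(-25.1,-25.4) -> (-25.4, 25.1)

(-25.4, 25.1)


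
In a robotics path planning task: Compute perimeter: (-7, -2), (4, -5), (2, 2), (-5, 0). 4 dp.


Sides: (-7, -2)->(4, -5): sqrt(130) = 11.401754, (4, -5)->(2, 2): sqrt(53) = 7.28011, (2, 2)->(-5, 0): sqrt(53) = 7.28011, (-5, 0)->(-7, -2): sqrt(8) = 2.828427
Sum = 28.790401
Perimeter = 28.7904

28.7904


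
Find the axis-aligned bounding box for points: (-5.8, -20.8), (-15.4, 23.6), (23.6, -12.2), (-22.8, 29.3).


x range: [-22.8, 23.6]
y range: [-20.8, 29.3]
Bounding box: (-22.8,-20.8) to (23.6,29.3)

(-22.8,-20.8) to (23.6,29.3)


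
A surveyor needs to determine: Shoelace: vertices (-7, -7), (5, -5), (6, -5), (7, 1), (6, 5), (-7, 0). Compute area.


Shoelace sum: ((-7)*(-5) - 5*(-7)) + (5*(-5) - 6*(-5)) + (6*1 - 7*(-5)) + (7*5 - 6*1) + (6*0 - (-7)*5) + ((-7)*(-7) - (-7)*0)
= 229
Area = |229|/2 = 114.5

114.5


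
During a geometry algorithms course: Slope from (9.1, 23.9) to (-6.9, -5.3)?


slope = (y2-y1)/(x2-x1) = ((-5.3)-23.9)/((-6.9)-9.1) = (-29.2)/(-16) = 1.825

1.825


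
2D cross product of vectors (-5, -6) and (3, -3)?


u x v = u_x*v_y - u_y*v_x = (-5)*(-3) - (-6)*3
= 15 - (-18) = 33

33


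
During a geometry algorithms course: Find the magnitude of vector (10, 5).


|u| = sqrt(10^2 + 5^2) = sqrt(125) = 11.1803

11.1803


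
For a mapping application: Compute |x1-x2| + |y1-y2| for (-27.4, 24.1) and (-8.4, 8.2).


|(-27.4)-(-8.4)| + |24.1-8.2| = 19 + 15.9 = 34.9

34.9


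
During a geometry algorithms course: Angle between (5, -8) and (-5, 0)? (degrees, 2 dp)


u.v = -25, |u| = sqrt(89) = 9.434, |v| = sqrt(25) = 5
cos(theta) = u.v/(|u||v|) = -25/sqrt(2225) = -0.529999
theta = acos(-0.529999) = 122.01 degrees

122.01 degrees


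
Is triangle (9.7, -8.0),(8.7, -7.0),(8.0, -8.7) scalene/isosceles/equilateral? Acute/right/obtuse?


Side lengths squared: AB^2=2, BC^2=3.38, CA^2=3.38
Sorted: [2, 3.38, 3.38]
By sides: Isosceles, By angles: Acute

Isosceles, Acute


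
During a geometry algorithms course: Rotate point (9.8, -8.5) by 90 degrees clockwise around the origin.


90° CW: (x,y) -> (y, -x)
(9.8,-8.5) -> (-8.5, -9.8)

(-8.5, -9.8)


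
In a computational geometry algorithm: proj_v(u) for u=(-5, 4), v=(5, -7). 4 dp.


u.v = -53, |v| = sqrt(74) = 8.6023
Scalar projection = u.v / |v| = -53 / sqrt(74) = -6.1611

-6.1611


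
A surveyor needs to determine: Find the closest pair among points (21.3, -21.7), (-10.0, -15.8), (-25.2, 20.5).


d(P0,P1) = 31.8512, d(P0,P2) = 62.794, d(P1,P2) = 39.3539
Closest: P0 and P1

Closest pair: (21.3, -21.7) and (-10.0, -15.8), distance = 31.8512


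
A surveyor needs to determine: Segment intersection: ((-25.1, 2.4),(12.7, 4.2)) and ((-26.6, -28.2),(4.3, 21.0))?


Cross products: d1=871.74, d2=-932.4, d3=-1153.98, d4=650.16
d1*d2 < 0 and d3*d4 < 0? yes

Yes, they intersect


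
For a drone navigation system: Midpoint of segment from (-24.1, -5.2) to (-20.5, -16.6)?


M = (((-24.1)+(-20.5))/2, ((-5.2)+(-16.6))/2)
= (-22.3, -10.9)

(-22.3, -10.9)


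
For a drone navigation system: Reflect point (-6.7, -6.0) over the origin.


Reflection over origin: (x,y) -> (-x,-y)
(-6.7, -6) -> (6.7, 6)

(6.7, 6)


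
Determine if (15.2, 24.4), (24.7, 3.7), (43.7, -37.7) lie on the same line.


Cross product: (24.7-15.2)*((-37.7)-24.4) - (3.7-24.4)*(43.7-15.2)
= 0

Yes, collinear


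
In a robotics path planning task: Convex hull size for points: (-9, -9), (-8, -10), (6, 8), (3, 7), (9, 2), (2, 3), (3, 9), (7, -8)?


Convex hull vertices (CCW): (-9, -9), (-8, -10), (7, -8), (9, 2), (6, 8), (3, 9)
Count = 6

6


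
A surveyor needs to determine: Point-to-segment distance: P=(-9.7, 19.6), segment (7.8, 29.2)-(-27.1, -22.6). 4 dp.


Project P onto AB: t = 0.284 (clamped to [0,1])
Closest point on segment: (-2.1123, 14.4878)
Distance: 9.1492

9.1492


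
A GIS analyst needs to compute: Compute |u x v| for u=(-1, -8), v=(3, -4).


|u x v| = |(-1)*(-4) - (-8)*3|
= |4 - (-24)| = 28

28


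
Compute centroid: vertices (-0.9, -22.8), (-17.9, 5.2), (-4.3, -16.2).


Centroid = ((x_A+x_B+x_C)/3, (y_A+y_B+y_C)/3)
= (((-0.9)+(-17.9)+(-4.3))/3, ((-22.8)+5.2+(-16.2))/3)
= (-7.7, -11.2667)

(-7.7, -11.2667)


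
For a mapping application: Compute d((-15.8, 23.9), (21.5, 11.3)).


dx=37.3, dy=-12.6
d^2 = 37.3^2 + (-12.6)^2 = 1550.05
d = sqrt(1550.05) = 39.3707

39.3707


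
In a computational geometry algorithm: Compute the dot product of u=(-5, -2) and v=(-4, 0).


u . v = u_x*v_x + u_y*v_y = (-5)*(-4) + (-2)*0
= 20 + 0 = 20

20


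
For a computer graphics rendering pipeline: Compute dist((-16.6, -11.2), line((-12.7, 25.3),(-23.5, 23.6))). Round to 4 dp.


|cross product| = 387.57
|line direction| = sqrt(119.53) = 10.933
Distance = 387.57/sqrt(119.53) = 35.4496

35.4496


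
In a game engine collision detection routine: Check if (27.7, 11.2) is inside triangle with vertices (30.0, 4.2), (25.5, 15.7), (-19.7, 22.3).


Cross products: AB x AP = -5.05, BC x BP = 188.88, CA x CP = 306.27
All same sign? no

No, outside


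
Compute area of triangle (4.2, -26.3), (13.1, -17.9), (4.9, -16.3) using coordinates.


Area = |x_A(y_B-y_C) + x_B(y_C-y_A) + x_C(y_A-y_B)|/2
= |(-6.72) + 131 + (-41.16)|/2
= 83.12/2 = 41.56

41.56


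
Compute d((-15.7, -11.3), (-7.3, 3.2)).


dx=8.4, dy=14.5
d^2 = 8.4^2 + 14.5^2 = 280.81
d = sqrt(280.81) = 16.7574

16.7574


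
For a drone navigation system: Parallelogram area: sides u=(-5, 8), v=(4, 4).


|u x v| = |(-5)*4 - 8*4|
= |(-20) - 32| = 52

52


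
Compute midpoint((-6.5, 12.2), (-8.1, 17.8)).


M = (((-6.5)+(-8.1))/2, (12.2+17.8)/2)
= (-7.3, 15)

(-7.3, 15)


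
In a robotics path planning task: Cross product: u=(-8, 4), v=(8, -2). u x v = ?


u x v = u_x*v_y - u_y*v_x = (-8)*(-2) - 4*8
= 16 - 32 = -16

-16


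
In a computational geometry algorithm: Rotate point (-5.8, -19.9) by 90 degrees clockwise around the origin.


90° CW: (x,y) -> (y, -x)
(-5.8,-19.9) -> (-19.9, 5.8)

(-19.9, 5.8)


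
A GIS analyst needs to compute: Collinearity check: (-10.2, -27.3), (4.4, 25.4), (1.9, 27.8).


Cross product: (4.4-(-10.2))*(27.8-(-27.3)) - (25.4-(-27.3))*(1.9-(-10.2))
= 166.79

No, not collinear


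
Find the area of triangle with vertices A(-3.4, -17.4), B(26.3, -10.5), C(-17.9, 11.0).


Area = |x_A(y_B-y_C) + x_B(y_C-y_A) + x_C(y_A-y_B)|/2
= |73.1 + 746.92 + 123.51|/2
= 943.53/2 = 471.765

471.765


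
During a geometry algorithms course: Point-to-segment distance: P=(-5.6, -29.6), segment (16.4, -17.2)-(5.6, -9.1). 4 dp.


Project P onto AB: t = 0.7526 (clamped to [0,1])
Closest point on segment: (8.272, -11.104)
Distance: 23.12

23.12


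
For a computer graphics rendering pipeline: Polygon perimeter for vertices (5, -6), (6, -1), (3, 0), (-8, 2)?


Sides: (5, -6)->(6, -1): sqrt(26) = 5.09902, (6, -1)->(3, 0): sqrt(10) = 3.162278, (3, 0)->(-8, 2): sqrt(125) = 11.18034, (-8, 2)->(5, -6): sqrt(233) = 15.264338
Sum = 34.705976
Perimeter = 34.706

34.706


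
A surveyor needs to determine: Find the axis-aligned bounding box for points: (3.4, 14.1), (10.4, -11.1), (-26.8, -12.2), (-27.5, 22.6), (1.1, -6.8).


x range: [-27.5, 10.4]
y range: [-12.2, 22.6]
Bounding box: (-27.5,-12.2) to (10.4,22.6)

(-27.5,-12.2) to (10.4,22.6)


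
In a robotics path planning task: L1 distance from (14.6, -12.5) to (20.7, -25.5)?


|14.6-20.7| + |(-12.5)-(-25.5)| = 6.1 + 13 = 19.1

19.1


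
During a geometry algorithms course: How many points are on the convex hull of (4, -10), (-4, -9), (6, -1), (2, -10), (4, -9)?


Convex hull vertices (CCW): (-4, -9), (2, -10), (4, -10), (6, -1)
Count = 4

4


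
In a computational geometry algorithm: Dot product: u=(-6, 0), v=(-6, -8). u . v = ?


u . v = u_x*v_x + u_y*v_y = (-6)*(-6) + 0*(-8)
= 36 + 0 = 36

36


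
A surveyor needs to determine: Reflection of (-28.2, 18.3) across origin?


Reflection over origin: (x,y) -> (-x,-y)
(-28.2, 18.3) -> (28.2, -18.3)

(28.2, -18.3)


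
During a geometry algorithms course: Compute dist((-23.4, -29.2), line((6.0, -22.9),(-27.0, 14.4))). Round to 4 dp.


|cross product| = 1304.52
|line direction| = sqrt(2480.29) = 49.8025
Distance = 1304.52/sqrt(2480.29) = 26.1939

26.1939


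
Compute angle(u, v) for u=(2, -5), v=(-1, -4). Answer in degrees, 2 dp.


u.v = 18, |u| = sqrt(29) = 5.3852, |v| = sqrt(17) = 4.1231
cos(theta) = u.v/(|u||v|) = 18/sqrt(493) = 0.810679
theta = acos(0.810679) = 35.84 degrees

35.84 degrees


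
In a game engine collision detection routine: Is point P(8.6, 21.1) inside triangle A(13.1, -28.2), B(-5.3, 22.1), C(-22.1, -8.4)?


Cross products: AB x AP = -680.77, BC x BP = 440.75, CA x CP = 1646.26
All same sign? no

No, outside


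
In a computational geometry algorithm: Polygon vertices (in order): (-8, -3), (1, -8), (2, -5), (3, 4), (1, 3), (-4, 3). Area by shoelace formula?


Shoelace sum: ((-8)*(-8) - 1*(-3)) + (1*(-5) - 2*(-8)) + (2*4 - 3*(-5)) + (3*3 - 1*4) + (1*3 - (-4)*3) + ((-4)*(-3) - (-8)*3)
= 157
Area = |157|/2 = 78.5

78.5


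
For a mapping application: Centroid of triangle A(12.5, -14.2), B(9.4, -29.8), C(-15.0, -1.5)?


Centroid = ((x_A+x_B+x_C)/3, (y_A+y_B+y_C)/3)
= ((12.5+9.4+(-15))/3, ((-14.2)+(-29.8)+(-1.5))/3)
= (2.3, -15.1667)

(2.3, -15.1667)


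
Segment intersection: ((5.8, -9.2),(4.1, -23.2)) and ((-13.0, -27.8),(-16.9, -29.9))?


Cross products: d1=-33.06, d2=17.97, d3=-231.58, d4=-282.61
d1*d2 < 0 and d3*d4 < 0? no

No, they don't intersect


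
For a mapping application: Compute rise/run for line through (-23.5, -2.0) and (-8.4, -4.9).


slope = (y2-y1)/(x2-x1) = ((-4.9)-(-2))/((-8.4)-(-23.5)) = (-2.9)/15.1 = -0.1921

-0.1921


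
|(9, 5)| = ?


|u| = sqrt(9^2 + 5^2) = sqrt(106) = 10.2956

10.2956


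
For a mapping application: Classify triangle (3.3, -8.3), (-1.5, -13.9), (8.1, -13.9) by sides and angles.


Side lengths squared: AB^2=54.4, BC^2=92.16, CA^2=54.4
Sorted: [54.4, 54.4, 92.16]
By sides: Isosceles, By angles: Acute

Isosceles, Acute


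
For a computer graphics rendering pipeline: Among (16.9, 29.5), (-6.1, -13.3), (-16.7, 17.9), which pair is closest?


d(P0,P1) = 48.5885, d(P0,P2) = 35.546, d(P1,P2) = 32.9515
Closest: P1 and P2

Closest pair: (-6.1, -13.3) and (-16.7, 17.9), distance = 32.9515
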